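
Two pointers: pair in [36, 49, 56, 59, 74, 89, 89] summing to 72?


lo=0(36)+hi=6(89)=125
lo=0(36)+hi=5(89)=125
lo=0(36)+hi=4(74)=110
lo=0(36)+hi=3(59)=95
lo=0(36)+hi=2(56)=92
lo=0(36)+hi=1(49)=85

No pair found


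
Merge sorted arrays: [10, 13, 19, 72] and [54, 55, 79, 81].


Take 10 from A
Take 13 from A
Take 19 from A
Take 54 from B
Take 55 from B
Take 72 from A

Merged: [10, 13, 19, 54, 55, 72, 79, 81]


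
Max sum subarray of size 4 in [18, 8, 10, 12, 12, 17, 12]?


[0:4]: 48
[1:5]: 42
[2:6]: 51
[3:7]: 53

Max: 53 at [3:7]


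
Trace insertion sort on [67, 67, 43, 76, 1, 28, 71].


Initial: [67, 67, 43, 76, 1, 28, 71]
Insert 67: [67, 67, 43, 76, 1, 28, 71]
Insert 43: [43, 67, 67, 76, 1, 28, 71]
Insert 76: [43, 67, 67, 76, 1, 28, 71]
Insert 1: [1, 43, 67, 67, 76, 28, 71]
Insert 28: [1, 28, 43, 67, 67, 76, 71]
Insert 71: [1, 28, 43, 67, 67, 71, 76]

Sorted: [1, 28, 43, 67, 67, 71, 76]


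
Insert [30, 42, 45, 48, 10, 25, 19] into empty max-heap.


Insert 30: [30]
Insert 42: [42, 30]
Insert 45: [45, 30, 42]
Insert 48: [48, 45, 42, 30]
Insert 10: [48, 45, 42, 30, 10]
Insert 25: [48, 45, 42, 30, 10, 25]
Insert 19: [48, 45, 42, 30, 10, 25, 19]

Final heap: [48, 45, 42, 30, 10, 25, 19]


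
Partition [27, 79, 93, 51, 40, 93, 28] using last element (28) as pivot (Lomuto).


Pivot: 28
  27 <= 28: advance i (no swap)
Place pivot at 1: [27, 28, 93, 51, 40, 93, 79]

Partitioned: [27, 28, 93, 51, 40, 93, 79]


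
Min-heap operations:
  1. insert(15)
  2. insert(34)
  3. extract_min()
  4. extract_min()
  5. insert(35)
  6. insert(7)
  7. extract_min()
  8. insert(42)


insert(15) -> [15]
insert(34) -> [15, 34]
extract_min()->15, [34]
extract_min()->34, []
insert(35) -> [35]
insert(7) -> [7, 35]
extract_min()->7, [35]
insert(42) -> [35, 42]

Final heap: [35, 42]


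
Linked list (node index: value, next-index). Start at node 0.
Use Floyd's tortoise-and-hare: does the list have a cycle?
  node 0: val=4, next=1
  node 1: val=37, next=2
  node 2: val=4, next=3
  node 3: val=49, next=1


Floyd's tortoise (slow, +1) and hare (fast, +2):
  init: slow=0, fast=0
  step 1: slow=1, fast=2
  step 2: slow=2, fast=1
  step 3: slow=3, fast=3
  slow == fast at node 3: cycle detected

Cycle: yes


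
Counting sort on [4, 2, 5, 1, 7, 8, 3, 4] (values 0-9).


Input: [4, 2, 5, 1, 7, 8, 3, 4]
Counts: [0, 1, 1, 1, 2, 1, 0, 1, 1, 0]

Sorted: [1, 2, 3, 4, 4, 5, 7, 8]


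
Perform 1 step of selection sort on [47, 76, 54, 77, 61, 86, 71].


Initial: [47, 76, 54, 77, 61, 86, 71]
Step 1: min=47 at 0
  Swap: [47, 76, 54, 77, 61, 86, 71]

After 1 step: [47, 76, 54, 77, 61, 86, 71]


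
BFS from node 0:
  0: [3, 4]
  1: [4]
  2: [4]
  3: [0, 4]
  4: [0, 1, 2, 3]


Visit 0, enqueue [3, 4]
Visit 3, enqueue []
Visit 4, enqueue [1, 2]
Visit 1, enqueue []
Visit 2, enqueue []

BFS order: [0, 3, 4, 1, 2]


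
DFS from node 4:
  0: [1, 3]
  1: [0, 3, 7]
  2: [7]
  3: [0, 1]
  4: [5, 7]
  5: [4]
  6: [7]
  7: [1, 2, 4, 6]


Visit 4, push [7, 5]
Visit 5, push []
Visit 7, push [6, 2, 1]
Visit 1, push [3, 0]
Visit 0, push [3]
Visit 3, push []
Visit 2, push []
Visit 6, push []

DFS order: [4, 5, 7, 1, 0, 3, 2, 6]


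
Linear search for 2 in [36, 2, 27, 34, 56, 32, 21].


i=0: 36!=2
i=1: 2==2 found!

Found at 1, 2 comps


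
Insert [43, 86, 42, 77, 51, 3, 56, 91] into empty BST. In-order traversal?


Insert 43: root
Insert 86: R from 43
Insert 42: L from 43
Insert 77: R from 43 -> L from 86
Insert 51: R from 43 -> L from 86 -> L from 77
Insert 3: L from 43 -> L from 42
Insert 56: R from 43 -> L from 86 -> L from 77 -> R from 51
Insert 91: R from 43 -> R from 86

In-order: [3, 42, 43, 51, 56, 77, 86, 91]


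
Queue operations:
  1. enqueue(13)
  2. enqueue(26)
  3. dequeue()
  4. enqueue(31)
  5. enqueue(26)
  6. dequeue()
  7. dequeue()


enqueue(13) -> [13]
enqueue(26) -> [13, 26]
dequeue()->13, [26]
enqueue(31) -> [26, 31]
enqueue(26) -> [26, 31, 26]
dequeue()->26, [31, 26]
dequeue()->31, [26]

Final queue: [26]


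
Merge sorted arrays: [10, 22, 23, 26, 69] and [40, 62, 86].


Take 10 from A
Take 22 from A
Take 23 from A
Take 26 from A
Take 40 from B
Take 62 from B
Take 69 from A

Merged: [10, 22, 23, 26, 40, 62, 69, 86]


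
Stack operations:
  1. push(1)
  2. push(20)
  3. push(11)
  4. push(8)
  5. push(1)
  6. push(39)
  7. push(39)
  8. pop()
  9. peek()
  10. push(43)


push(1) -> [1]
push(20) -> [1, 20]
push(11) -> [1, 20, 11]
push(8) -> [1, 20, 11, 8]
push(1) -> [1, 20, 11, 8, 1]
push(39) -> [1, 20, 11, 8, 1, 39]
push(39) -> [1, 20, 11, 8, 1, 39, 39]
pop()->39, [1, 20, 11, 8, 1, 39]
peek()->39
push(43) -> [1, 20, 11, 8, 1, 39, 43]

Final stack: [1, 20, 11, 8, 1, 39, 43]


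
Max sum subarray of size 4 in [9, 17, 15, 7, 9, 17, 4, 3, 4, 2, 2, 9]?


[0:4]: 48
[1:5]: 48
[2:6]: 48
[3:7]: 37
[4:8]: 33
[5:9]: 28
[6:10]: 13
[7:11]: 11
[8:12]: 17

Max: 48 at [0:4]


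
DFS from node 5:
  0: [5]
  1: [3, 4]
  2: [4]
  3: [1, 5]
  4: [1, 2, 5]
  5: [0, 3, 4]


Visit 5, push [4, 3, 0]
Visit 0, push []
Visit 3, push [1]
Visit 1, push [4]
Visit 4, push [2]
Visit 2, push []

DFS order: [5, 0, 3, 1, 4, 2]


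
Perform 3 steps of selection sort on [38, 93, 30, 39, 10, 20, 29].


Initial: [38, 93, 30, 39, 10, 20, 29]
Step 1: min=10 at 4
  Swap: [10, 93, 30, 39, 38, 20, 29]
Step 2: min=20 at 5
  Swap: [10, 20, 30, 39, 38, 93, 29]
Step 3: min=29 at 6
  Swap: [10, 20, 29, 39, 38, 93, 30]

After 3 steps: [10, 20, 29, 39, 38, 93, 30]


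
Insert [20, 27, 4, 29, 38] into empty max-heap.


Insert 20: [20]
Insert 27: [27, 20]
Insert 4: [27, 20, 4]
Insert 29: [29, 27, 4, 20]
Insert 38: [38, 29, 4, 20, 27]

Final heap: [38, 29, 4, 20, 27]


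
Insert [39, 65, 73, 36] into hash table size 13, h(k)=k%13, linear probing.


Insert 39: h=0 -> slot 0
Insert 65: h=0, 1 probes -> slot 1
Insert 73: h=8 -> slot 8
Insert 36: h=10 -> slot 10

Table: [39, 65, None, None, None, None, None, None, 73, None, 36, None, None]


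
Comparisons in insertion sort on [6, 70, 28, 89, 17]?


Algorithm: insertion sort
Input: [6, 70, 28, 89, 17]
Sorted: [6, 17, 28, 70, 89]

8


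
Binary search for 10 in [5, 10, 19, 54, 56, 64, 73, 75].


Step 1: lo=0, hi=7, mid=3, val=54
Step 2: lo=0, hi=2, mid=1, val=10

Found at index 1


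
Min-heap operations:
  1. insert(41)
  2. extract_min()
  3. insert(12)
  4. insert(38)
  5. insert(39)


insert(41) -> [41]
extract_min()->41, []
insert(12) -> [12]
insert(38) -> [12, 38]
insert(39) -> [12, 38, 39]

Final heap: [12, 38, 39]


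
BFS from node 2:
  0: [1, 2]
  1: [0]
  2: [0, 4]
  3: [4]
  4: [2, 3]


Visit 2, enqueue [0, 4]
Visit 0, enqueue [1]
Visit 4, enqueue [3]
Visit 1, enqueue []
Visit 3, enqueue []

BFS order: [2, 0, 4, 1, 3]


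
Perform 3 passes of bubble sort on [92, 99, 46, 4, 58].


Initial: [92, 99, 46, 4, 58]
Pass 1: [92, 46, 4, 58, 99] (3 swaps)
Pass 2: [46, 4, 58, 92, 99] (3 swaps)
Pass 3: [4, 46, 58, 92, 99] (1 swaps)

After 3 passes: [4, 46, 58, 92, 99]


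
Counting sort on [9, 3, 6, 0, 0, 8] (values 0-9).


Input: [9, 3, 6, 0, 0, 8]
Counts: [2, 0, 0, 1, 0, 0, 1, 0, 1, 1]

Sorted: [0, 0, 3, 6, 8, 9]


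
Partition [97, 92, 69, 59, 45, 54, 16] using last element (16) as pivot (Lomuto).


Pivot: 16
Place pivot at 0: [16, 92, 69, 59, 45, 54, 97]

Partitioned: [16, 92, 69, 59, 45, 54, 97]


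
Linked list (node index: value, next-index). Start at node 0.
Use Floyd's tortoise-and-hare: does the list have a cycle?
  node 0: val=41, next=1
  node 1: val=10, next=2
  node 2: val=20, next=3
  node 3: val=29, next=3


Floyd's tortoise (slow, +1) and hare (fast, +2):
  init: slow=0, fast=0
  step 1: slow=1, fast=2
  step 2: slow=2, fast=3
  step 3: slow=3, fast=3
  slow == fast at node 3: cycle detected

Cycle: yes


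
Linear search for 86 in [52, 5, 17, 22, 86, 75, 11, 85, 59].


i=0: 52!=86
i=1: 5!=86
i=2: 17!=86
i=3: 22!=86
i=4: 86==86 found!

Found at 4, 5 comps


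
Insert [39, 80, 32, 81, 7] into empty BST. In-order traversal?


Insert 39: root
Insert 80: R from 39
Insert 32: L from 39
Insert 81: R from 39 -> R from 80
Insert 7: L from 39 -> L from 32

In-order: [7, 32, 39, 80, 81]


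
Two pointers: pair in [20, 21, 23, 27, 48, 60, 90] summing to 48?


lo=0(20)+hi=6(90)=110
lo=0(20)+hi=5(60)=80
lo=0(20)+hi=4(48)=68
lo=0(20)+hi=3(27)=47
lo=1(21)+hi=3(27)=48

Yes: 21+27=48


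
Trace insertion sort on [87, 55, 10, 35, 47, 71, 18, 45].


Initial: [87, 55, 10, 35, 47, 71, 18, 45]
Insert 55: [55, 87, 10, 35, 47, 71, 18, 45]
Insert 10: [10, 55, 87, 35, 47, 71, 18, 45]
Insert 35: [10, 35, 55, 87, 47, 71, 18, 45]
Insert 47: [10, 35, 47, 55, 87, 71, 18, 45]
Insert 71: [10, 35, 47, 55, 71, 87, 18, 45]
Insert 18: [10, 18, 35, 47, 55, 71, 87, 45]
Insert 45: [10, 18, 35, 45, 47, 55, 71, 87]

Sorted: [10, 18, 35, 45, 47, 55, 71, 87]


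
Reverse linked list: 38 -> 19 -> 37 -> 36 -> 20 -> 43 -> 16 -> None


Step 1: curr=38, set curr.next=prev(None) | reversed so far: 38
Step 2: curr=19, set curr.next=prev(38) | reversed so far: 19 -> 38
Step 3: curr=37, set curr.next=prev(19) | reversed so far: 37 -> 19 -> 38
Step 4: curr=36, set curr.next=prev(37) | reversed so far: 36 -> 37 -> 19 -> 38
Step 5: curr=20, set curr.next=prev(36) | reversed so far: 20 -> 36 -> 37 -> 19 -> 38
Step 6: curr=43, set curr.next=prev(20) | reversed so far: 43 -> 20 -> 36 -> 37 -> 19 -> 38
Step 7: curr=16, set curr.next=prev(43) | reversed so far: 16 -> 43 -> 20 -> 36 -> 37 -> 19 -> 38

16 -> 43 -> 20 -> 36 -> 37 -> 19 -> 38 -> None


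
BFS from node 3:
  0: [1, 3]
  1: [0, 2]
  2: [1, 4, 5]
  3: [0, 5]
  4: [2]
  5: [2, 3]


Visit 3, enqueue [0, 5]
Visit 0, enqueue [1]
Visit 5, enqueue [2]
Visit 1, enqueue []
Visit 2, enqueue [4]
Visit 4, enqueue []

BFS order: [3, 0, 5, 1, 2, 4]


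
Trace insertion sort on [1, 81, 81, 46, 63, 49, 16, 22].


Initial: [1, 81, 81, 46, 63, 49, 16, 22]
Insert 81: [1, 81, 81, 46, 63, 49, 16, 22]
Insert 81: [1, 81, 81, 46, 63, 49, 16, 22]
Insert 46: [1, 46, 81, 81, 63, 49, 16, 22]
Insert 63: [1, 46, 63, 81, 81, 49, 16, 22]
Insert 49: [1, 46, 49, 63, 81, 81, 16, 22]
Insert 16: [1, 16, 46, 49, 63, 81, 81, 22]
Insert 22: [1, 16, 22, 46, 49, 63, 81, 81]

Sorted: [1, 16, 22, 46, 49, 63, 81, 81]


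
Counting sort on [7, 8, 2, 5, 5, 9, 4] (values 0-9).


Input: [7, 8, 2, 5, 5, 9, 4]
Counts: [0, 0, 1, 0, 1, 2, 0, 1, 1, 1]

Sorted: [2, 4, 5, 5, 7, 8, 9]


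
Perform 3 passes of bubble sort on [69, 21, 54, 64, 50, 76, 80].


Initial: [69, 21, 54, 64, 50, 76, 80]
Pass 1: [21, 54, 64, 50, 69, 76, 80] (4 swaps)
Pass 2: [21, 54, 50, 64, 69, 76, 80] (1 swaps)
Pass 3: [21, 50, 54, 64, 69, 76, 80] (1 swaps)

After 3 passes: [21, 50, 54, 64, 69, 76, 80]


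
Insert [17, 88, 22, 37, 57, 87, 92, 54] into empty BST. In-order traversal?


Insert 17: root
Insert 88: R from 17
Insert 22: R from 17 -> L from 88
Insert 37: R from 17 -> L from 88 -> R from 22
Insert 57: R from 17 -> L from 88 -> R from 22 -> R from 37
Insert 87: R from 17 -> L from 88 -> R from 22 -> R from 37 -> R from 57
Insert 92: R from 17 -> R from 88
Insert 54: R from 17 -> L from 88 -> R from 22 -> R from 37 -> L from 57

In-order: [17, 22, 37, 54, 57, 87, 88, 92]


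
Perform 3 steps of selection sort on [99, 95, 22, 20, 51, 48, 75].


Initial: [99, 95, 22, 20, 51, 48, 75]
Step 1: min=20 at 3
  Swap: [20, 95, 22, 99, 51, 48, 75]
Step 2: min=22 at 2
  Swap: [20, 22, 95, 99, 51, 48, 75]
Step 3: min=48 at 5
  Swap: [20, 22, 48, 99, 51, 95, 75]

After 3 steps: [20, 22, 48, 99, 51, 95, 75]


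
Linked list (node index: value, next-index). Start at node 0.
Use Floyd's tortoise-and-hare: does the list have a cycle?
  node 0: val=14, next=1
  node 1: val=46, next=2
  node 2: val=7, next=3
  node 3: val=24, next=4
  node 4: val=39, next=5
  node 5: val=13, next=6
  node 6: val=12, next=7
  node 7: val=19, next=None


Floyd's tortoise (slow, +1) and hare (fast, +2):
  init: slow=0, fast=0
  step 1: slow=1, fast=2
  step 2: slow=2, fast=4
  step 3: slow=3, fast=6
  step 4: fast 6->7->None, no cycle

Cycle: no


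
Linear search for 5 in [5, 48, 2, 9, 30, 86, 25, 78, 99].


i=0: 5==5 found!

Found at 0, 1 comps


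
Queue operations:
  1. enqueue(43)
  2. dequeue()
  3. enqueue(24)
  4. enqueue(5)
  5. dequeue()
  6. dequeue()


enqueue(43) -> [43]
dequeue()->43, []
enqueue(24) -> [24]
enqueue(5) -> [24, 5]
dequeue()->24, [5]
dequeue()->5, []

Final queue: []


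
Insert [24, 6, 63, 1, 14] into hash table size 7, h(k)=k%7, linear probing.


Insert 24: h=3 -> slot 3
Insert 6: h=6 -> slot 6
Insert 63: h=0 -> slot 0
Insert 1: h=1 -> slot 1
Insert 14: h=0, 2 probes -> slot 2

Table: [63, 1, 14, 24, None, None, 6]


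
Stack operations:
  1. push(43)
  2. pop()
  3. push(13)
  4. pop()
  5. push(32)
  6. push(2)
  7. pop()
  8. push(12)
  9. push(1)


push(43) -> [43]
pop()->43, []
push(13) -> [13]
pop()->13, []
push(32) -> [32]
push(2) -> [32, 2]
pop()->2, [32]
push(12) -> [32, 12]
push(1) -> [32, 12, 1]

Final stack: [32, 12, 1]


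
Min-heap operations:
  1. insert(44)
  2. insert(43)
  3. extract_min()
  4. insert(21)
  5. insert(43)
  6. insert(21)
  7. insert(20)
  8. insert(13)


insert(44) -> [44]
insert(43) -> [43, 44]
extract_min()->43, [44]
insert(21) -> [21, 44]
insert(43) -> [21, 44, 43]
insert(21) -> [21, 21, 43, 44]
insert(20) -> [20, 21, 43, 44, 21]
insert(13) -> [13, 21, 20, 44, 21, 43]

Final heap: [13, 21, 20, 44, 21, 43]


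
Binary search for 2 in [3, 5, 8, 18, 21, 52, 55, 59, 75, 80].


Step 1: lo=0, hi=9, mid=4, val=21
Step 2: lo=0, hi=3, mid=1, val=5
Step 3: lo=0, hi=0, mid=0, val=3

Not found


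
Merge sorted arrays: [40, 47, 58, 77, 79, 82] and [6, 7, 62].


Take 6 from B
Take 7 from B
Take 40 from A
Take 47 from A
Take 58 from A
Take 62 from B

Merged: [6, 7, 40, 47, 58, 62, 77, 79, 82]


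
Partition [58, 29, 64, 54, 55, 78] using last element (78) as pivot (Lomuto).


Pivot: 78
  58 <= 78: advance i (no swap)
  29 <= 78: advance i (no swap)
  64 <= 78: advance i (no swap)
  54 <= 78: advance i (no swap)
  55 <= 78: advance i (no swap)
Place pivot at 5: [58, 29, 64, 54, 55, 78]

Partitioned: [58, 29, 64, 54, 55, 78]


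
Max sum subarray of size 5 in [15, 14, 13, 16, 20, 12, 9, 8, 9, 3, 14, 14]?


[0:5]: 78
[1:6]: 75
[2:7]: 70
[3:8]: 65
[4:9]: 58
[5:10]: 41
[6:11]: 43
[7:12]: 48

Max: 78 at [0:5]


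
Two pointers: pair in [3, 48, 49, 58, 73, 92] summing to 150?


lo=0(3)+hi=5(92)=95
lo=1(48)+hi=5(92)=140
lo=2(49)+hi=5(92)=141
lo=3(58)+hi=5(92)=150

Yes: 58+92=150


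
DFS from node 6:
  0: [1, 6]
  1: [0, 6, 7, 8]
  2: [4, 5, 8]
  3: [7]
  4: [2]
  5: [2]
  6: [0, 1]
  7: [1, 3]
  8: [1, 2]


Visit 6, push [1, 0]
Visit 0, push [1]
Visit 1, push [8, 7]
Visit 7, push [3]
Visit 3, push []
Visit 8, push [2]
Visit 2, push [5, 4]
Visit 4, push []
Visit 5, push []

DFS order: [6, 0, 1, 7, 3, 8, 2, 4, 5]


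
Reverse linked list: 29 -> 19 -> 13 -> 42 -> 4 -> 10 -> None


Step 1: curr=29, set curr.next=prev(None) | reversed so far: 29
Step 2: curr=19, set curr.next=prev(29) | reversed so far: 19 -> 29
Step 3: curr=13, set curr.next=prev(19) | reversed so far: 13 -> 19 -> 29
Step 4: curr=42, set curr.next=prev(13) | reversed so far: 42 -> 13 -> 19 -> 29
Step 5: curr=4, set curr.next=prev(42) | reversed so far: 4 -> 42 -> 13 -> 19 -> 29
Step 6: curr=10, set curr.next=prev(4) | reversed so far: 10 -> 4 -> 42 -> 13 -> 19 -> 29

10 -> 4 -> 42 -> 13 -> 19 -> 29 -> None


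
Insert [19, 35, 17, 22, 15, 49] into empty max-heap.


Insert 19: [19]
Insert 35: [35, 19]
Insert 17: [35, 19, 17]
Insert 22: [35, 22, 17, 19]
Insert 15: [35, 22, 17, 19, 15]
Insert 49: [49, 22, 35, 19, 15, 17]

Final heap: [49, 22, 35, 19, 15, 17]


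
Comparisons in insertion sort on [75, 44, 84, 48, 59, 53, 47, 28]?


Algorithm: insertion sort
Input: [75, 44, 84, 48, 59, 53, 47, 28]
Sorted: [28, 44, 47, 48, 53, 59, 75, 84]

25


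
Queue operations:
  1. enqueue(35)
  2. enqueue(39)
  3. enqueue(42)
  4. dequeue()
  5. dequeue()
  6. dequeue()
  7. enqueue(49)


enqueue(35) -> [35]
enqueue(39) -> [35, 39]
enqueue(42) -> [35, 39, 42]
dequeue()->35, [39, 42]
dequeue()->39, [42]
dequeue()->42, []
enqueue(49) -> [49]

Final queue: [49]


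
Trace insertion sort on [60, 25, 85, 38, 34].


Initial: [60, 25, 85, 38, 34]
Insert 25: [25, 60, 85, 38, 34]
Insert 85: [25, 60, 85, 38, 34]
Insert 38: [25, 38, 60, 85, 34]
Insert 34: [25, 34, 38, 60, 85]

Sorted: [25, 34, 38, 60, 85]


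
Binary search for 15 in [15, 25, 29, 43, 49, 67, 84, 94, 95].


Step 1: lo=0, hi=8, mid=4, val=49
Step 2: lo=0, hi=3, mid=1, val=25
Step 3: lo=0, hi=0, mid=0, val=15

Found at index 0


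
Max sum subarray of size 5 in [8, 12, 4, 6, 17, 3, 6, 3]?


[0:5]: 47
[1:6]: 42
[2:7]: 36
[3:8]: 35

Max: 47 at [0:5]


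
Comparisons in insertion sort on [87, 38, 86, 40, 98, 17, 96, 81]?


Algorithm: insertion sort
Input: [87, 38, 86, 40, 98, 17, 96, 81]
Sorted: [17, 38, 40, 81, 86, 87, 96, 98]

19


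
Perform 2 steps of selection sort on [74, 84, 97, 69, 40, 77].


Initial: [74, 84, 97, 69, 40, 77]
Step 1: min=40 at 4
  Swap: [40, 84, 97, 69, 74, 77]
Step 2: min=69 at 3
  Swap: [40, 69, 97, 84, 74, 77]

After 2 steps: [40, 69, 97, 84, 74, 77]


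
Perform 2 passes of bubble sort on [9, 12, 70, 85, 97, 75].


Initial: [9, 12, 70, 85, 97, 75]
Pass 1: [9, 12, 70, 85, 75, 97] (1 swaps)
Pass 2: [9, 12, 70, 75, 85, 97] (1 swaps)

After 2 passes: [9, 12, 70, 75, 85, 97]


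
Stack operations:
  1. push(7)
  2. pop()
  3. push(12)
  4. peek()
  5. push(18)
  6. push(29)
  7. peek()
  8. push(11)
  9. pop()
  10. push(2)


push(7) -> [7]
pop()->7, []
push(12) -> [12]
peek()->12
push(18) -> [12, 18]
push(29) -> [12, 18, 29]
peek()->29
push(11) -> [12, 18, 29, 11]
pop()->11, [12, 18, 29]
push(2) -> [12, 18, 29, 2]

Final stack: [12, 18, 29, 2]


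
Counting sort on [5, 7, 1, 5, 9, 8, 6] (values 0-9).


Input: [5, 7, 1, 5, 9, 8, 6]
Counts: [0, 1, 0, 0, 0, 2, 1, 1, 1, 1]

Sorted: [1, 5, 5, 6, 7, 8, 9]


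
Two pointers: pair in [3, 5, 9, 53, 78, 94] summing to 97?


lo=0(3)+hi=5(94)=97

Yes: 3+94=97


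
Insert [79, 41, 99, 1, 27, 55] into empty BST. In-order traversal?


Insert 79: root
Insert 41: L from 79
Insert 99: R from 79
Insert 1: L from 79 -> L from 41
Insert 27: L from 79 -> L from 41 -> R from 1
Insert 55: L from 79 -> R from 41

In-order: [1, 27, 41, 55, 79, 99]


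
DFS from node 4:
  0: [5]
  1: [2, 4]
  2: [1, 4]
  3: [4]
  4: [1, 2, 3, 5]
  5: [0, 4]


Visit 4, push [5, 3, 2, 1]
Visit 1, push [2]
Visit 2, push []
Visit 3, push []
Visit 5, push [0]
Visit 0, push []

DFS order: [4, 1, 2, 3, 5, 0]


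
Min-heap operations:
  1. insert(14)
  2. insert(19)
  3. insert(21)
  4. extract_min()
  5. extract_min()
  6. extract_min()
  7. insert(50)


insert(14) -> [14]
insert(19) -> [14, 19]
insert(21) -> [14, 19, 21]
extract_min()->14, [19, 21]
extract_min()->19, [21]
extract_min()->21, []
insert(50) -> [50]

Final heap: [50]


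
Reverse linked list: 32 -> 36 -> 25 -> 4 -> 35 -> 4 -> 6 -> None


Step 1: curr=32, set curr.next=prev(None) | reversed so far: 32
Step 2: curr=36, set curr.next=prev(32) | reversed so far: 36 -> 32
Step 3: curr=25, set curr.next=prev(36) | reversed so far: 25 -> 36 -> 32
Step 4: curr=4, set curr.next=prev(25) | reversed so far: 4 -> 25 -> 36 -> 32
Step 5: curr=35, set curr.next=prev(4) | reversed so far: 35 -> 4 -> 25 -> 36 -> 32
Step 6: curr=4, set curr.next=prev(35) | reversed so far: 4 -> 35 -> 4 -> 25 -> 36 -> 32
Step 7: curr=6, set curr.next=prev(4) | reversed so far: 6 -> 4 -> 35 -> 4 -> 25 -> 36 -> 32

6 -> 4 -> 35 -> 4 -> 25 -> 36 -> 32 -> None


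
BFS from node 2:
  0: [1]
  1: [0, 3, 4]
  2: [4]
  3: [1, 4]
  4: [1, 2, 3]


Visit 2, enqueue [4]
Visit 4, enqueue [1, 3]
Visit 1, enqueue [0]
Visit 3, enqueue []
Visit 0, enqueue []

BFS order: [2, 4, 1, 3, 0]


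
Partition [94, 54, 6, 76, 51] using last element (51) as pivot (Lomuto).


Pivot: 51
  6 <= 51: swap -> [6, 54, 94, 76, 51]
Place pivot at 1: [6, 51, 94, 76, 54]

Partitioned: [6, 51, 94, 76, 54]


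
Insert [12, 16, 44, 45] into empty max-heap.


Insert 12: [12]
Insert 16: [16, 12]
Insert 44: [44, 12, 16]
Insert 45: [45, 44, 16, 12]

Final heap: [45, 44, 16, 12]


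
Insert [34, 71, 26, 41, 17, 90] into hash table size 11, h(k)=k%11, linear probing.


Insert 34: h=1 -> slot 1
Insert 71: h=5 -> slot 5
Insert 26: h=4 -> slot 4
Insert 41: h=8 -> slot 8
Insert 17: h=6 -> slot 6
Insert 90: h=2 -> slot 2

Table: [None, 34, 90, None, 26, 71, 17, None, 41, None, None]


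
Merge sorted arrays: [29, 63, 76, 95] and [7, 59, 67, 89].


Take 7 from B
Take 29 from A
Take 59 from B
Take 63 from A
Take 67 from B
Take 76 from A
Take 89 from B

Merged: [7, 29, 59, 63, 67, 76, 89, 95]


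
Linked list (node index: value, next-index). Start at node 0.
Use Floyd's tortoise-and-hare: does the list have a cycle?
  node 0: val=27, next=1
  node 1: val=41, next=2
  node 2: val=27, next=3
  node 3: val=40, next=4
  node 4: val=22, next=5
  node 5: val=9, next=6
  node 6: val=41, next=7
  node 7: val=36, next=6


Floyd's tortoise (slow, +1) and hare (fast, +2):
  init: slow=0, fast=0
  step 1: slow=1, fast=2
  step 2: slow=2, fast=4
  step 3: slow=3, fast=6
  step 4: slow=4, fast=6
  step 5: slow=5, fast=6
  step 6: slow=6, fast=6
  slow == fast at node 6: cycle detected

Cycle: yes


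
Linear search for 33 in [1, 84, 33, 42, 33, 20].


i=0: 1!=33
i=1: 84!=33
i=2: 33==33 found!

Found at 2, 3 comps


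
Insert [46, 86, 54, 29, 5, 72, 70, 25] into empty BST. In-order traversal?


Insert 46: root
Insert 86: R from 46
Insert 54: R from 46 -> L from 86
Insert 29: L from 46
Insert 5: L from 46 -> L from 29
Insert 72: R from 46 -> L from 86 -> R from 54
Insert 70: R from 46 -> L from 86 -> R from 54 -> L from 72
Insert 25: L from 46 -> L from 29 -> R from 5

In-order: [5, 25, 29, 46, 54, 70, 72, 86]


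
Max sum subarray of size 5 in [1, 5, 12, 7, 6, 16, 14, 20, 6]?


[0:5]: 31
[1:6]: 46
[2:7]: 55
[3:8]: 63
[4:9]: 62

Max: 63 at [3:8]


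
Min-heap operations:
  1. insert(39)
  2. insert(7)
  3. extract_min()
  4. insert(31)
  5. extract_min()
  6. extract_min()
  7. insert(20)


insert(39) -> [39]
insert(7) -> [7, 39]
extract_min()->7, [39]
insert(31) -> [31, 39]
extract_min()->31, [39]
extract_min()->39, []
insert(20) -> [20]

Final heap: [20]


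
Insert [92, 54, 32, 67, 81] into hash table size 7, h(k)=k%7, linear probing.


Insert 92: h=1 -> slot 1
Insert 54: h=5 -> slot 5
Insert 32: h=4 -> slot 4
Insert 67: h=4, 2 probes -> slot 6
Insert 81: h=4, 3 probes -> slot 0

Table: [81, 92, None, None, 32, 54, 67]


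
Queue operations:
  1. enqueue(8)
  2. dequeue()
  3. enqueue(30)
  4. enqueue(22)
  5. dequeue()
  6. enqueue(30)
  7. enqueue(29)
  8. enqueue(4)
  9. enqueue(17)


enqueue(8) -> [8]
dequeue()->8, []
enqueue(30) -> [30]
enqueue(22) -> [30, 22]
dequeue()->30, [22]
enqueue(30) -> [22, 30]
enqueue(29) -> [22, 30, 29]
enqueue(4) -> [22, 30, 29, 4]
enqueue(17) -> [22, 30, 29, 4, 17]

Final queue: [22, 30, 29, 4, 17]


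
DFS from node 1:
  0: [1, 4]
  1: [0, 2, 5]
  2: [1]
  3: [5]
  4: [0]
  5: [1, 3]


Visit 1, push [5, 2, 0]
Visit 0, push [4]
Visit 4, push []
Visit 2, push []
Visit 5, push [3]
Visit 3, push []

DFS order: [1, 0, 4, 2, 5, 3]


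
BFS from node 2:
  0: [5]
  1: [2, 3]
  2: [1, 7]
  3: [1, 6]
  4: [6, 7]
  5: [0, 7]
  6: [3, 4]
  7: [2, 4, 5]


Visit 2, enqueue [1, 7]
Visit 1, enqueue [3]
Visit 7, enqueue [4, 5]
Visit 3, enqueue [6]
Visit 4, enqueue []
Visit 5, enqueue [0]
Visit 6, enqueue []
Visit 0, enqueue []

BFS order: [2, 1, 7, 3, 4, 5, 6, 0]


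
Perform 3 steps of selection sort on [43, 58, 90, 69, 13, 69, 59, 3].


Initial: [43, 58, 90, 69, 13, 69, 59, 3]
Step 1: min=3 at 7
  Swap: [3, 58, 90, 69, 13, 69, 59, 43]
Step 2: min=13 at 4
  Swap: [3, 13, 90, 69, 58, 69, 59, 43]
Step 3: min=43 at 7
  Swap: [3, 13, 43, 69, 58, 69, 59, 90]

After 3 steps: [3, 13, 43, 69, 58, 69, 59, 90]


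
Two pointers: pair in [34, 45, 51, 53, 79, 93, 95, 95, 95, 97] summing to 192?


lo=0(34)+hi=9(97)=131
lo=1(45)+hi=9(97)=142
lo=2(51)+hi=9(97)=148
lo=3(53)+hi=9(97)=150
lo=4(79)+hi=9(97)=176
lo=5(93)+hi=9(97)=190
lo=6(95)+hi=9(97)=192

Yes: 95+97=192


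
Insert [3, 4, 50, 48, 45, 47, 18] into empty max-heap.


Insert 3: [3]
Insert 4: [4, 3]
Insert 50: [50, 3, 4]
Insert 48: [50, 48, 4, 3]
Insert 45: [50, 48, 4, 3, 45]
Insert 47: [50, 48, 47, 3, 45, 4]
Insert 18: [50, 48, 47, 3, 45, 4, 18]

Final heap: [50, 48, 47, 3, 45, 4, 18]


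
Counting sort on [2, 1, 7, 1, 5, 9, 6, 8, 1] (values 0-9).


Input: [2, 1, 7, 1, 5, 9, 6, 8, 1]
Counts: [0, 3, 1, 0, 0, 1, 1, 1, 1, 1]

Sorted: [1, 1, 1, 2, 5, 6, 7, 8, 9]


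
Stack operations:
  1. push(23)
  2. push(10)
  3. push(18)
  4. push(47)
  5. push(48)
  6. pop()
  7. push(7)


push(23) -> [23]
push(10) -> [23, 10]
push(18) -> [23, 10, 18]
push(47) -> [23, 10, 18, 47]
push(48) -> [23, 10, 18, 47, 48]
pop()->48, [23, 10, 18, 47]
push(7) -> [23, 10, 18, 47, 7]

Final stack: [23, 10, 18, 47, 7]


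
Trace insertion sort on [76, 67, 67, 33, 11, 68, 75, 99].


Initial: [76, 67, 67, 33, 11, 68, 75, 99]
Insert 67: [67, 76, 67, 33, 11, 68, 75, 99]
Insert 67: [67, 67, 76, 33, 11, 68, 75, 99]
Insert 33: [33, 67, 67, 76, 11, 68, 75, 99]
Insert 11: [11, 33, 67, 67, 76, 68, 75, 99]
Insert 68: [11, 33, 67, 67, 68, 76, 75, 99]
Insert 75: [11, 33, 67, 67, 68, 75, 76, 99]
Insert 99: [11, 33, 67, 67, 68, 75, 76, 99]

Sorted: [11, 33, 67, 67, 68, 75, 76, 99]


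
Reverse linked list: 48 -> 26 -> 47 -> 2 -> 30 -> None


Step 1: curr=48, set curr.next=prev(None) | reversed so far: 48
Step 2: curr=26, set curr.next=prev(48) | reversed so far: 26 -> 48
Step 3: curr=47, set curr.next=prev(26) | reversed so far: 47 -> 26 -> 48
Step 4: curr=2, set curr.next=prev(47) | reversed so far: 2 -> 47 -> 26 -> 48
Step 5: curr=30, set curr.next=prev(2) | reversed so far: 30 -> 2 -> 47 -> 26 -> 48

30 -> 2 -> 47 -> 26 -> 48 -> None


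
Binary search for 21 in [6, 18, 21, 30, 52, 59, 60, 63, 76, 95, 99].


Step 1: lo=0, hi=10, mid=5, val=59
Step 2: lo=0, hi=4, mid=2, val=21

Found at index 2


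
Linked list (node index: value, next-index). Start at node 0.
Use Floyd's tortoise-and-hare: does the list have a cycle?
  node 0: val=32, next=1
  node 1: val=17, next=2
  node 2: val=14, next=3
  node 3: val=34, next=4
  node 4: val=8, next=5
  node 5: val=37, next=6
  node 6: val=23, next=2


Floyd's tortoise (slow, +1) and hare (fast, +2):
  init: slow=0, fast=0
  step 1: slow=1, fast=2
  step 2: slow=2, fast=4
  step 3: slow=3, fast=6
  step 4: slow=4, fast=3
  step 5: slow=5, fast=5
  slow == fast at node 5: cycle detected

Cycle: yes


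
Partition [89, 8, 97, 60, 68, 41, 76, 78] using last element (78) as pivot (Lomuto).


Pivot: 78
  8 <= 78: swap -> [8, 89, 97, 60, 68, 41, 76, 78]
  60 <= 78: swap -> [8, 60, 97, 89, 68, 41, 76, 78]
  68 <= 78: swap -> [8, 60, 68, 89, 97, 41, 76, 78]
  41 <= 78: swap -> [8, 60, 68, 41, 97, 89, 76, 78]
  76 <= 78: swap -> [8, 60, 68, 41, 76, 89, 97, 78]
Place pivot at 5: [8, 60, 68, 41, 76, 78, 97, 89]

Partitioned: [8, 60, 68, 41, 76, 78, 97, 89]


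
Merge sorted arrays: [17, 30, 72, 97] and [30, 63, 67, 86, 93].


Take 17 from A
Take 30 from A
Take 30 from B
Take 63 from B
Take 67 from B
Take 72 from A
Take 86 from B
Take 93 from B

Merged: [17, 30, 30, 63, 67, 72, 86, 93, 97]


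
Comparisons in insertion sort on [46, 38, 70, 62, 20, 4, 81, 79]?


Algorithm: insertion sort
Input: [46, 38, 70, 62, 20, 4, 81, 79]
Sorted: [4, 20, 38, 46, 62, 70, 79, 81]

16


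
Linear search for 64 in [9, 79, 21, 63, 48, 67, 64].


i=0: 9!=64
i=1: 79!=64
i=2: 21!=64
i=3: 63!=64
i=4: 48!=64
i=5: 67!=64
i=6: 64==64 found!

Found at 6, 7 comps


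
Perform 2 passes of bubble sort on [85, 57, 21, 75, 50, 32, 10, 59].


Initial: [85, 57, 21, 75, 50, 32, 10, 59]
Pass 1: [57, 21, 75, 50, 32, 10, 59, 85] (7 swaps)
Pass 2: [21, 57, 50, 32, 10, 59, 75, 85] (5 swaps)

After 2 passes: [21, 57, 50, 32, 10, 59, 75, 85]


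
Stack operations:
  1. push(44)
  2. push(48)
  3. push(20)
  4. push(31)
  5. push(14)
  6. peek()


push(44) -> [44]
push(48) -> [44, 48]
push(20) -> [44, 48, 20]
push(31) -> [44, 48, 20, 31]
push(14) -> [44, 48, 20, 31, 14]
peek()->14

Final stack: [44, 48, 20, 31, 14]


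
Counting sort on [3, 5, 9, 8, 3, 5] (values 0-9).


Input: [3, 5, 9, 8, 3, 5]
Counts: [0, 0, 0, 2, 0, 2, 0, 0, 1, 1]

Sorted: [3, 3, 5, 5, 8, 9]


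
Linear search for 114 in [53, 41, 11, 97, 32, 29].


i=0: 53!=114
i=1: 41!=114
i=2: 11!=114
i=3: 97!=114
i=4: 32!=114
i=5: 29!=114

Not found, 6 comps


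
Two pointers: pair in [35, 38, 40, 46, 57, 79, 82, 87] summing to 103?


lo=0(35)+hi=7(87)=122
lo=0(35)+hi=6(82)=117
lo=0(35)+hi=5(79)=114
lo=0(35)+hi=4(57)=92
lo=1(38)+hi=4(57)=95
lo=2(40)+hi=4(57)=97
lo=3(46)+hi=4(57)=103

Yes: 46+57=103


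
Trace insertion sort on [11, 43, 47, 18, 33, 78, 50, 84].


Initial: [11, 43, 47, 18, 33, 78, 50, 84]
Insert 43: [11, 43, 47, 18, 33, 78, 50, 84]
Insert 47: [11, 43, 47, 18, 33, 78, 50, 84]
Insert 18: [11, 18, 43, 47, 33, 78, 50, 84]
Insert 33: [11, 18, 33, 43, 47, 78, 50, 84]
Insert 78: [11, 18, 33, 43, 47, 78, 50, 84]
Insert 50: [11, 18, 33, 43, 47, 50, 78, 84]
Insert 84: [11, 18, 33, 43, 47, 50, 78, 84]

Sorted: [11, 18, 33, 43, 47, 50, 78, 84]


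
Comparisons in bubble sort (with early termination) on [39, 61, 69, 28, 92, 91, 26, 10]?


Algorithm: bubble sort (with early termination)
Input: [39, 61, 69, 28, 92, 91, 26, 10]
Sorted: [10, 26, 28, 39, 61, 69, 91, 92]

28


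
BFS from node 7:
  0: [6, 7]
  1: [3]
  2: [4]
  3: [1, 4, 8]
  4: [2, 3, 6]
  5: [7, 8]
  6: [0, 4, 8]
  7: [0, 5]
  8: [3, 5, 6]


Visit 7, enqueue [0, 5]
Visit 0, enqueue [6]
Visit 5, enqueue [8]
Visit 6, enqueue [4]
Visit 8, enqueue [3]
Visit 4, enqueue [2]
Visit 3, enqueue [1]
Visit 2, enqueue []
Visit 1, enqueue []

BFS order: [7, 0, 5, 6, 8, 4, 3, 2, 1]


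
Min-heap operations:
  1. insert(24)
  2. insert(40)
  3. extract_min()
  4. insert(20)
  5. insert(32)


insert(24) -> [24]
insert(40) -> [24, 40]
extract_min()->24, [40]
insert(20) -> [20, 40]
insert(32) -> [20, 40, 32]

Final heap: [20, 40, 32]


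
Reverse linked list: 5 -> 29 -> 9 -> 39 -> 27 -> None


Step 1: curr=5, set curr.next=prev(None) | reversed so far: 5
Step 2: curr=29, set curr.next=prev(5) | reversed so far: 29 -> 5
Step 3: curr=9, set curr.next=prev(29) | reversed so far: 9 -> 29 -> 5
Step 4: curr=39, set curr.next=prev(9) | reversed so far: 39 -> 9 -> 29 -> 5
Step 5: curr=27, set curr.next=prev(39) | reversed so far: 27 -> 39 -> 9 -> 29 -> 5

27 -> 39 -> 9 -> 29 -> 5 -> None


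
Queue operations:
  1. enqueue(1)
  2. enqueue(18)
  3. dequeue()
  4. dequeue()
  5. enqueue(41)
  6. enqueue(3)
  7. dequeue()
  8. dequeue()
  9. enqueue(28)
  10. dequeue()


enqueue(1) -> [1]
enqueue(18) -> [1, 18]
dequeue()->1, [18]
dequeue()->18, []
enqueue(41) -> [41]
enqueue(3) -> [41, 3]
dequeue()->41, [3]
dequeue()->3, []
enqueue(28) -> [28]
dequeue()->28, []

Final queue: []


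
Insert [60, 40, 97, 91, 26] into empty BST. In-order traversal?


Insert 60: root
Insert 40: L from 60
Insert 97: R from 60
Insert 91: R from 60 -> L from 97
Insert 26: L from 60 -> L from 40

In-order: [26, 40, 60, 91, 97]


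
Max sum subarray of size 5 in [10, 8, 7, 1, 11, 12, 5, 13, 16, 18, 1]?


[0:5]: 37
[1:6]: 39
[2:7]: 36
[3:8]: 42
[4:9]: 57
[5:10]: 64
[6:11]: 53

Max: 64 at [5:10]


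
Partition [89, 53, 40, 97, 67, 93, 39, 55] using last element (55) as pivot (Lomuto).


Pivot: 55
  53 <= 55: swap -> [53, 89, 40, 97, 67, 93, 39, 55]
  40 <= 55: swap -> [53, 40, 89, 97, 67, 93, 39, 55]
  39 <= 55: swap -> [53, 40, 39, 97, 67, 93, 89, 55]
Place pivot at 3: [53, 40, 39, 55, 67, 93, 89, 97]

Partitioned: [53, 40, 39, 55, 67, 93, 89, 97]


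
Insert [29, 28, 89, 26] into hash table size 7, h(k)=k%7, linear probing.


Insert 29: h=1 -> slot 1
Insert 28: h=0 -> slot 0
Insert 89: h=5 -> slot 5
Insert 26: h=5, 1 probes -> slot 6

Table: [28, 29, None, None, None, 89, 26]


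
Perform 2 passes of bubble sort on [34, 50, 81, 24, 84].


Initial: [34, 50, 81, 24, 84]
Pass 1: [34, 50, 24, 81, 84] (1 swaps)
Pass 2: [34, 24, 50, 81, 84] (1 swaps)

After 2 passes: [34, 24, 50, 81, 84]


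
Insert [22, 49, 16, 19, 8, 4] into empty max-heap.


Insert 22: [22]
Insert 49: [49, 22]
Insert 16: [49, 22, 16]
Insert 19: [49, 22, 16, 19]
Insert 8: [49, 22, 16, 19, 8]
Insert 4: [49, 22, 16, 19, 8, 4]

Final heap: [49, 22, 16, 19, 8, 4]


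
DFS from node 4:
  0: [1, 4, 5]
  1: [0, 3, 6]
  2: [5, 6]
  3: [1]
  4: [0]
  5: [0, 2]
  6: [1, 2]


Visit 4, push [0]
Visit 0, push [5, 1]
Visit 1, push [6, 3]
Visit 3, push []
Visit 6, push [2]
Visit 2, push [5]
Visit 5, push []

DFS order: [4, 0, 1, 3, 6, 2, 5]


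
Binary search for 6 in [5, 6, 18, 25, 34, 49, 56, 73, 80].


Step 1: lo=0, hi=8, mid=4, val=34
Step 2: lo=0, hi=3, mid=1, val=6

Found at index 1


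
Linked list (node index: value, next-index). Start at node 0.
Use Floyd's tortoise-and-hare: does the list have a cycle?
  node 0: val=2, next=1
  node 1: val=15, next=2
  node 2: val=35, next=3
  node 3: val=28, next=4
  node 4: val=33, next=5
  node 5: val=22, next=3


Floyd's tortoise (slow, +1) and hare (fast, +2):
  init: slow=0, fast=0
  step 1: slow=1, fast=2
  step 2: slow=2, fast=4
  step 3: slow=3, fast=3
  slow == fast at node 3: cycle detected

Cycle: yes


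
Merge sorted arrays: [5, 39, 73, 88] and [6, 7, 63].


Take 5 from A
Take 6 from B
Take 7 from B
Take 39 from A
Take 63 from B

Merged: [5, 6, 7, 39, 63, 73, 88]


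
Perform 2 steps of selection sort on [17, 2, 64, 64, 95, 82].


Initial: [17, 2, 64, 64, 95, 82]
Step 1: min=2 at 1
  Swap: [2, 17, 64, 64, 95, 82]
Step 2: min=17 at 1
  Swap: [2, 17, 64, 64, 95, 82]

After 2 steps: [2, 17, 64, 64, 95, 82]


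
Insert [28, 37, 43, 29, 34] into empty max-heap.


Insert 28: [28]
Insert 37: [37, 28]
Insert 43: [43, 28, 37]
Insert 29: [43, 29, 37, 28]
Insert 34: [43, 34, 37, 28, 29]

Final heap: [43, 34, 37, 28, 29]


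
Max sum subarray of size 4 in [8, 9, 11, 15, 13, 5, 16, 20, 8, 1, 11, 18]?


[0:4]: 43
[1:5]: 48
[2:6]: 44
[3:7]: 49
[4:8]: 54
[5:9]: 49
[6:10]: 45
[7:11]: 40
[8:12]: 38

Max: 54 at [4:8]


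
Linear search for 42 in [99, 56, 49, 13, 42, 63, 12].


i=0: 99!=42
i=1: 56!=42
i=2: 49!=42
i=3: 13!=42
i=4: 42==42 found!

Found at 4, 5 comps


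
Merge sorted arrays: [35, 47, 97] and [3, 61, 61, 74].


Take 3 from B
Take 35 from A
Take 47 from A
Take 61 from B
Take 61 from B
Take 74 from B

Merged: [3, 35, 47, 61, 61, 74, 97]


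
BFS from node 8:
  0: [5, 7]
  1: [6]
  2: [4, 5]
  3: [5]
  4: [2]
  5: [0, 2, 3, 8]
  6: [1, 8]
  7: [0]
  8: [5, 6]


Visit 8, enqueue [5, 6]
Visit 5, enqueue [0, 2, 3]
Visit 6, enqueue [1]
Visit 0, enqueue [7]
Visit 2, enqueue [4]
Visit 3, enqueue []
Visit 1, enqueue []
Visit 7, enqueue []
Visit 4, enqueue []

BFS order: [8, 5, 6, 0, 2, 3, 1, 7, 4]


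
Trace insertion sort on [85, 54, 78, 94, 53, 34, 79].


Initial: [85, 54, 78, 94, 53, 34, 79]
Insert 54: [54, 85, 78, 94, 53, 34, 79]
Insert 78: [54, 78, 85, 94, 53, 34, 79]
Insert 94: [54, 78, 85, 94, 53, 34, 79]
Insert 53: [53, 54, 78, 85, 94, 34, 79]
Insert 34: [34, 53, 54, 78, 85, 94, 79]
Insert 79: [34, 53, 54, 78, 79, 85, 94]

Sorted: [34, 53, 54, 78, 79, 85, 94]


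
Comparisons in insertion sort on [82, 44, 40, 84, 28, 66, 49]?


Algorithm: insertion sort
Input: [82, 44, 40, 84, 28, 66, 49]
Sorted: [28, 40, 44, 49, 66, 82, 84]

15


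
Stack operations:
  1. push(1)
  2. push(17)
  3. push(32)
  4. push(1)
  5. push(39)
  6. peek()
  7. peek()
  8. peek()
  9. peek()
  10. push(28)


push(1) -> [1]
push(17) -> [1, 17]
push(32) -> [1, 17, 32]
push(1) -> [1, 17, 32, 1]
push(39) -> [1, 17, 32, 1, 39]
peek()->39
peek()->39
peek()->39
peek()->39
push(28) -> [1, 17, 32, 1, 39, 28]

Final stack: [1, 17, 32, 1, 39, 28]


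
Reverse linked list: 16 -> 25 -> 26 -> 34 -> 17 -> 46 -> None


Step 1: curr=16, set curr.next=prev(None) | reversed so far: 16
Step 2: curr=25, set curr.next=prev(16) | reversed so far: 25 -> 16
Step 3: curr=26, set curr.next=prev(25) | reversed so far: 26 -> 25 -> 16
Step 4: curr=34, set curr.next=prev(26) | reversed so far: 34 -> 26 -> 25 -> 16
Step 5: curr=17, set curr.next=prev(34) | reversed so far: 17 -> 34 -> 26 -> 25 -> 16
Step 6: curr=46, set curr.next=prev(17) | reversed so far: 46 -> 17 -> 34 -> 26 -> 25 -> 16

46 -> 17 -> 34 -> 26 -> 25 -> 16 -> None


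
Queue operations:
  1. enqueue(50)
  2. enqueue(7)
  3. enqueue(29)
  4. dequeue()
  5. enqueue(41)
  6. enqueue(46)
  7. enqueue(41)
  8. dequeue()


enqueue(50) -> [50]
enqueue(7) -> [50, 7]
enqueue(29) -> [50, 7, 29]
dequeue()->50, [7, 29]
enqueue(41) -> [7, 29, 41]
enqueue(46) -> [7, 29, 41, 46]
enqueue(41) -> [7, 29, 41, 46, 41]
dequeue()->7, [29, 41, 46, 41]

Final queue: [29, 41, 46, 41]


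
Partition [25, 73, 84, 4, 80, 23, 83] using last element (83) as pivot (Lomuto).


Pivot: 83
  25 <= 83: advance i (no swap)
  73 <= 83: advance i (no swap)
  4 <= 83: swap -> [25, 73, 4, 84, 80, 23, 83]
  80 <= 83: swap -> [25, 73, 4, 80, 84, 23, 83]
  23 <= 83: swap -> [25, 73, 4, 80, 23, 84, 83]
Place pivot at 5: [25, 73, 4, 80, 23, 83, 84]

Partitioned: [25, 73, 4, 80, 23, 83, 84]


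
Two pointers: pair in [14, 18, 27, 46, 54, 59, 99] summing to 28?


lo=0(14)+hi=6(99)=113
lo=0(14)+hi=5(59)=73
lo=0(14)+hi=4(54)=68
lo=0(14)+hi=3(46)=60
lo=0(14)+hi=2(27)=41
lo=0(14)+hi=1(18)=32

No pair found


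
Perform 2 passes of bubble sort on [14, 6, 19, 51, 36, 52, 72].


Initial: [14, 6, 19, 51, 36, 52, 72]
Pass 1: [6, 14, 19, 36, 51, 52, 72] (2 swaps)
Pass 2: [6, 14, 19, 36, 51, 52, 72] (0 swaps)

After 2 passes: [6, 14, 19, 36, 51, 52, 72]


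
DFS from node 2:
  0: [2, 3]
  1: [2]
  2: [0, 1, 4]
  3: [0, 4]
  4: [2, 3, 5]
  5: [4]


Visit 2, push [4, 1, 0]
Visit 0, push [3]
Visit 3, push [4]
Visit 4, push [5]
Visit 5, push []
Visit 1, push []

DFS order: [2, 0, 3, 4, 5, 1]


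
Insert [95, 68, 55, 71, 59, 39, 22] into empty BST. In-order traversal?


Insert 95: root
Insert 68: L from 95
Insert 55: L from 95 -> L from 68
Insert 71: L from 95 -> R from 68
Insert 59: L from 95 -> L from 68 -> R from 55
Insert 39: L from 95 -> L from 68 -> L from 55
Insert 22: L from 95 -> L from 68 -> L from 55 -> L from 39

In-order: [22, 39, 55, 59, 68, 71, 95]


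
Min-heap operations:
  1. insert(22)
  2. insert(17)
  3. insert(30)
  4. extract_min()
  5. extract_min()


insert(22) -> [22]
insert(17) -> [17, 22]
insert(30) -> [17, 22, 30]
extract_min()->17, [22, 30]
extract_min()->22, [30]

Final heap: [30]


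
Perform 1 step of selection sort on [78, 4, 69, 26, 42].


Initial: [78, 4, 69, 26, 42]
Step 1: min=4 at 1
  Swap: [4, 78, 69, 26, 42]

After 1 step: [4, 78, 69, 26, 42]


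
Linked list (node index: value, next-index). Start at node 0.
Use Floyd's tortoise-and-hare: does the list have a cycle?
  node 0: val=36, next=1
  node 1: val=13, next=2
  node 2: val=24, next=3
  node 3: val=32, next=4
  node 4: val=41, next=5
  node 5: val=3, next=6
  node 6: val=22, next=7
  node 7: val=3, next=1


Floyd's tortoise (slow, +1) and hare (fast, +2):
  init: slow=0, fast=0
  step 1: slow=1, fast=2
  step 2: slow=2, fast=4
  step 3: slow=3, fast=6
  step 4: slow=4, fast=1
  step 5: slow=5, fast=3
  step 6: slow=6, fast=5
  step 7: slow=7, fast=7
  slow == fast at node 7: cycle detected

Cycle: yes


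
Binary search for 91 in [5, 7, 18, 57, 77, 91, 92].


Step 1: lo=0, hi=6, mid=3, val=57
Step 2: lo=4, hi=6, mid=5, val=91

Found at index 5


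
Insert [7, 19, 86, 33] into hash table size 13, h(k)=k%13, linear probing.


Insert 7: h=7 -> slot 7
Insert 19: h=6 -> slot 6
Insert 86: h=8 -> slot 8
Insert 33: h=7, 2 probes -> slot 9

Table: [None, None, None, None, None, None, 19, 7, 86, 33, None, None, None]
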